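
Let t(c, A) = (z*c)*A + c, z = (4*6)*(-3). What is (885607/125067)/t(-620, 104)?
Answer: 885607/580553509980 ≈ 1.5255e-6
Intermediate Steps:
z = -72 (z = 24*(-3) = -72)
t(c, A) = c - 72*A*c (t(c, A) = (-72*c)*A + c = -72*A*c + c = c - 72*A*c)
(885607/125067)/t(-620, 104) = (885607/125067)/((-620*(1 - 72*104))) = (885607*(1/125067))/((-620*(1 - 7488))) = 885607/(125067*((-620*(-7487)))) = (885607/125067)/4641940 = (885607/125067)*(1/4641940) = 885607/580553509980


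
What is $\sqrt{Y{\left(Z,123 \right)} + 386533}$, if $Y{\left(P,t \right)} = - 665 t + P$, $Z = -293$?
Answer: $\sqrt{304445} \approx 551.77$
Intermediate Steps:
$Y{\left(P,t \right)} = P - 665 t$
$\sqrt{Y{\left(Z,123 \right)} + 386533} = \sqrt{\left(-293 - 81795\right) + 386533} = \sqrt{-82088 + 386533} = \sqrt{304445}$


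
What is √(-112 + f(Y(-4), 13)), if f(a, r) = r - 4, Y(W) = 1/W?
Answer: I*√103 ≈ 10.149*I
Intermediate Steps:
f(a, r) = -4 + r
√(-112 + f(Y(-4), 13)) = √(-112 + (-4 + 13)) = √(-112 + 9) = √(-103) = I*√103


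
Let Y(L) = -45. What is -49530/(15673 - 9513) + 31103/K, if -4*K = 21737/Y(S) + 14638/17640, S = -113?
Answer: 218293185897/873309976 ≈ 249.96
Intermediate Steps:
K = 1417711/11760 (K = -(21737/(-45) + 14638/17640)/4 = -(21737*(-1/45) + 14638*(1/17640))/4 = -(-21737/45 + 7319/8820)/4 = -¼*(-1417711/2940) = 1417711/11760 ≈ 120.55)
-49530/(15673 - 9513) + 31103/K = -49530/(15673 - 9513) + 31103/(1417711/11760) = -49530/6160 + 31103*(11760/1417711) = -49530*1/6160 + 365771280/1417711 = -4953/616 + 365771280/1417711 = 218293185897/873309976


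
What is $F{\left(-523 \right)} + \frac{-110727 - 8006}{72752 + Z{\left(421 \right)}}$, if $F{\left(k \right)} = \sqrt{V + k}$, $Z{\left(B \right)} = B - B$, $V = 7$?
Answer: $- \frac{118733}{72752} + 2 i \sqrt{129} \approx -1.632 + 22.716 i$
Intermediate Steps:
$Z{\left(B \right)} = 0$
$F{\left(k \right)} = \sqrt{7 + k}$
$F{\left(-523 \right)} + \frac{-110727 - 8006}{72752 + Z{\left(421 \right)}} = \sqrt{7 - 523} + \frac{-110727 - 8006}{72752 + 0} = \sqrt{-516} - \frac{118733}{72752} = 2 i \sqrt{129} - \frac{118733}{72752} = - \frac{118733}{72752} + 2 i \sqrt{129}$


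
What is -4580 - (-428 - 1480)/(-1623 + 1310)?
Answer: -1435448/313 ≈ -4586.1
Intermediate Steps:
-4580 - (-428 - 1480)/(-1623 + 1310) = -4580 - (-1908)/(-313) = -4580 - (-1908)*(-1)/313 = -4580 - 1*1908/313 = -4580 - 1908/313 = -1435448/313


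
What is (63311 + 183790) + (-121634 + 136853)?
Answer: 262320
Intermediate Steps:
(63311 + 183790) + (-121634 + 136853) = 247101 + 15219 = 262320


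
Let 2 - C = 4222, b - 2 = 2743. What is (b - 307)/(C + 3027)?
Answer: -2438/1193 ≈ -2.0436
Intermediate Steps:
b = 2745 (b = 2 + 2743 = 2745)
C = -4220 (C = 2 - 1*4222 = 2 - 4222 = -4220)
(b - 307)/(C + 3027) = (2745 - 307)/(-4220 + 3027) = 2438/(-1193) = 2438*(-1/1193) = -2438/1193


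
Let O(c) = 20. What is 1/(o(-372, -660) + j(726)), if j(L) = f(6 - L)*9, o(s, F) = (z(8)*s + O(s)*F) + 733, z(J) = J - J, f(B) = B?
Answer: -1/18947 ≈ -5.2779e-5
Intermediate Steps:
z(J) = 0
o(s, F) = 733 + 20*F (o(s, F) = (0*s + 20*F) + 733 = (0 + 20*F) + 733 = 20*F + 733 = 733 + 20*F)
j(L) = 54 - 9*L (j(L) = (6 - L)*9 = 54 - 9*L)
1/(o(-372, -660) + j(726)) = 1/((733 + 20*(-660)) + (54 - 9*726)) = 1/((733 - 13200) + (54 - 6534)) = 1/(-12467 - 6480) = 1/(-18947) = -1/18947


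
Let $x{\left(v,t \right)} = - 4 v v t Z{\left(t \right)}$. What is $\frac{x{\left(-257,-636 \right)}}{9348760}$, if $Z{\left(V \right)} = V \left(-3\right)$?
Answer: $\frac{40074834456}{1168595} \approx 34293.0$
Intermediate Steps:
$Z{\left(V \right)} = - 3 V$
$x{\left(v,t \right)} = 12 t^{2} v^{2}$ ($x{\left(v,t \right)} = - 4 v v t \left(- 3 t\right) = - 4 v^{2} t \left(- 3 t\right) = - 4 t v^{2} \left(- 3 t\right) = 12 t^{2} v^{2}$)
$\frac{x{\left(-257,-636 \right)}}{9348760} = \frac{12 \left(-636\right)^{2} \left(-257\right)^{2}}{9348760} = 12 \cdot 404496 \cdot 66049 \cdot \frac{1}{9348760} = 320598675648 \cdot \frac{1}{9348760} = \frac{40074834456}{1168595}$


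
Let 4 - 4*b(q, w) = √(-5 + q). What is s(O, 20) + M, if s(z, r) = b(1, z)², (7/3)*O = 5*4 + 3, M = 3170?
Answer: 12683/4 - I ≈ 3170.8 - 1.0*I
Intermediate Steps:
b(q, w) = 1 - √(-5 + q)/4
O = 69/7 (O = 3*(5*4 + 3)/7 = 3*(20 + 3)/7 = (3/7)*23 = 69/7 ≈ 9.8571)
s(z, r) = (1 - I/2)² (s(z, r) = (1 - √(-5 + 1)/4)² = (1 - I/2)²)
s(O, 20) + M = (¾ - I) + 3170 = 12683/4 - I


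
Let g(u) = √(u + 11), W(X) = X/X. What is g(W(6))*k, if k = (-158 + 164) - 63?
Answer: -114*√3 ≈ -197.45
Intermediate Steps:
W(X) = 1
g(u) = √(11 + u)
k = -57 (k = 6 - 63 = -57)
g(W(6))*k = √(11 + 1)*(-57) = √12*(-57) = (2*√3)*(-57) = -114*√3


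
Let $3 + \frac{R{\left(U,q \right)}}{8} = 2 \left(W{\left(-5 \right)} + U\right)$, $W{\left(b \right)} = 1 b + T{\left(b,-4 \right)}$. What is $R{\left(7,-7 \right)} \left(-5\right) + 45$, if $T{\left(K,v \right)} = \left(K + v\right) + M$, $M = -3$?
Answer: $965$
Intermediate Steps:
$T{\left(K,v \right)} = -3 + K + v$ ($T{\left(K,v \right)} = \left(K + v\right) - 3 = -3 + K + v$)
$W{\left(b \right)} = -7 + 2 b$ ($W{\left(b \right)} = 1 b - \left(7 - b\right) = b + \left(-7 + b\right) = -7 + 2 b$)
$R{\left(U,q \right)} = -296 + 16 U$ ($R{\left(U,q \right)} = -24 + 8 \cdot 2 \left(\left(-7 + 2 \left(-5\right)\right) + U\right) = -24 + 8 \cdot 2 \left(\left(-7 - 10\right) + U\right) = -24 + 8 \cdot 2 \left(-17 + U\right) = -24 + 8 \left(-34 + 2 U\right) = -24 + \left(-272 + 16 U\right) = -296 + 16 U$)
$R{\left(7,-7 \right)} \left(-5\right) + 45 = \left(-296 + 16 \cdot 7\right) \left(-5\right) + 45 = \left(-296 + 112\right) \left(-5\right) + 45 = \left(-184\right) \left(-5\right) + 45 = 920 + 45 = 965$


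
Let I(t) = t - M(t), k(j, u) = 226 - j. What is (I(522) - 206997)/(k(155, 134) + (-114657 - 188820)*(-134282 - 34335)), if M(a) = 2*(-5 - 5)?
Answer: -41291/10234276276 ≈ -4.0346e-6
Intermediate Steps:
M(a) = -20 (M(a) = 2*(-10) = -20)
I(t) = 20 + t (I(t) = t - 1*(-20) = t + 20 = 20 + t)
(I(522) - 206997)/(k(155, 134) + (-114657 - 188820)*(-134282 - 34335)) = ((20 + 522) - 206997)/((226 - 1*155) + (-114657 - 188820)*(-134282 - 34335)) = (542 - 206997)/((226 - 155) - 303477*(-168617)) = -206455/(71 + 51171381309) = -206455/51171381380 = -206455*1/51171381380 = -41291/10234276276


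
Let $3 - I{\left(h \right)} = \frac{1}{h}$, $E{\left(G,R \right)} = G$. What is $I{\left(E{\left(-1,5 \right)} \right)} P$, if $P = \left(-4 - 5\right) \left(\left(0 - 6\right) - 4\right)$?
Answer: $360$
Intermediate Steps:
$P = 90$ ($P = - 9 \left(\left(0 - 6\right) - 4\right) = - 9 \left(-6 - 4\right) = \left(-9\right) \left(-10\right) = 90$)
$I{\left(h \right)} = 3 - \frac{1}{h}$
$I{\left(E{\left(-1,5 \right)} \right)} P = \left(3 - \frac{1}{-1}\right) 90 = \left(3 - -1\right) 90 = \left(3 + 1\right) 90 = 4 \cdot 90 = 360$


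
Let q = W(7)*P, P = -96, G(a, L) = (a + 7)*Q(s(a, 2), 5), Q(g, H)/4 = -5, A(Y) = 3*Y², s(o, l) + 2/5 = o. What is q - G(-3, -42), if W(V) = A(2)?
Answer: -1072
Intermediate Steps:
s(o, l) = -⅖ + o
Q(g, H) = -20 (Q(g, H) = 4*(-5) = -20)
W(V) = 12 (W(V) = 3*2² = 3*4 = 12)
G(a, L) = -140 - 20*a (G(a, L) = (a + 7)*(-20) = (7 + a)*(-20) = -140 - 20*a)
q = -1152 (q = 12*(-96) = -1152)
q - G(-3, -42) = -1152 - (-140 - 20*(-3)) = -1152 - (-140 + 60) = -1152 - 1*(-80) = -1152 + 80 = -1072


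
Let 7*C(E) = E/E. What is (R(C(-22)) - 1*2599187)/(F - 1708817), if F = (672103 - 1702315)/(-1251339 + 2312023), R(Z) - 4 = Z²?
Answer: 16886084772093/11101659771370 ≈ 1.5210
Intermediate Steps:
C(E) = ⅐ (C(E) = (E/E)/7 = (⅐)*1 = ⅐)
R(Z) = 4 + Z²
F = -257553/265171 (F = -1030212/1060684 = -1030212*1/1060684 = -257553/265171 ≈ -0.97127)
(R(C(-22)) - 1*2599187)/(F - 1708817) = ((4 + (⅐)²) - 1*2599187)/(-257553/265171 - 1708817) = ((4 + 1/49) - 2599187)/(-453128970260/265171) = (197/49 - 2599187)*(-265171/453128970260) = -127359966/49*(-265171/453128970260) = 16886084772093/11101659771370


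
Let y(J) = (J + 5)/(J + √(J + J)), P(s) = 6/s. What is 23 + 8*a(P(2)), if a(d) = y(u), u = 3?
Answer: 87 - 64*√6/3 ≈ 34.744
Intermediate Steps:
y(J) = (5 + J)/(J + √2*√J) (y(J) = (5 + J)/(J + √(2*J)) = (5 + J)/(J + √2*√J))
a(d) = 8/(3 + √6) (a(d) = (5 + 3)/(3 + √2*√3) = 8/(3 + √6))
23 + 8*a(P(2)) = 23 + 8*(8 - 8*√6/3) = 23 + (64 - 64*√6/3) = 87 - 64*√6/3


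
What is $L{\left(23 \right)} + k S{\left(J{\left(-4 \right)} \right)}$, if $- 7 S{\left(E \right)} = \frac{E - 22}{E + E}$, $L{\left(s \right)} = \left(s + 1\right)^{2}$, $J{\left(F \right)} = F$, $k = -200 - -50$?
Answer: $\frac{9039}{14} \approx 645.64$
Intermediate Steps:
$k = -150$ ($k = -200 + 50 = -150$)
$L{\left(s \right)} = \left(1 + s\right)^{2}$
$S{\left(E \right)} = - \frac{-22 + E}{14 E}$ ($S{\left(E \right)} = - \frac{\left(E - 22\right) \frac{1}{E + E}}{7} = - \frac{\left(-22 + E\right) \frac{1}{2 E}}{7} = - \frac{\frac{1}{2} \frac{1}{E} \left(-22 + E\right)}{7} = - \frac{-22 + E}{14 E}$)
$L{\left(23 \right)} + k S{\left(J{\left(-4 \right)} \right)} = \left(1 + 23\right)^{2} - 150 \frac{22 - -4}{14 \left(-4\right)} = 24^{2} - 150 \cdot \frac{1}{14} \left(- \frac{1}{4}\right) \left(22 + 4\right) = 576 - 150 \cdot \frac{1}{14} \left(- \frac{1}{4}\right) 26 = 576 - - \frac{975}{14} = 576 + \frac{975}{14} = \frac{9039}{14}$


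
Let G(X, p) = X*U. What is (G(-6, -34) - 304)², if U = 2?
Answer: 99856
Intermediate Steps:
G(X, p) = 2*X (G(X, p) = X*2 = 2*X)
(G(-6, -34) - 304)² = (2*(-6) - 304)² = (-12 - 304)² = (-316)² = 99856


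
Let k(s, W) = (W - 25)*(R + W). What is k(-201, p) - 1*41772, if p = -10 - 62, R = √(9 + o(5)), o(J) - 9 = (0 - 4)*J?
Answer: -34788 - 97*I*√2 ≈ -34788.0 - 137.18*I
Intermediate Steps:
o(J) = 9 - 4*J (o(J) = 9 + (0 - 4)*J = 9 - 4*J)
R = I*√2 (R = √(9 + (9 - 4*5)) = √(9 + (9 - 20)) = √(9 - 11) = √(-2) = I*√2 ≈ 1.4142*I)
p = -72
k(s, W) = (-25 + W)*(W + I*√2) (k(s, W) = (W - 25)*(I*√2 + W) = (-25 + W)*(W + I*√2))
k(-201, p) - 1*41772 = ((-72)² - 25*(-72) - 25*I*√2 + I*(-72)*√2) - 1*41772 = (5184 + 1800 - 25*I*√2 - 72*I*√2) - 41772 = (6984 - 97*I*√2) - 41772 = -34788 - 97*I*√2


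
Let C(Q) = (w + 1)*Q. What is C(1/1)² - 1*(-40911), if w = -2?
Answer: 40912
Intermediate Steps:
C(Q) = -Q (C(Q) = (-2 + 1)*Q = -Q)
C(1/1)² - 1*(-40911) = (-1/1)² - 1*(-40911) = (-1*1)² + 40911 = (-1)² + 40911 = 1 + 40911 = 40912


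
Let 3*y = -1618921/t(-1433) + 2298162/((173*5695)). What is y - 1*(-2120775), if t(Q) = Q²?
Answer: 757180195691960774/357029864985 ≈ 2.1208e+6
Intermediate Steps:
y = 183778397399/357029864985 (y = (-1618921/((-1433)²) + 2298162/((173*5695)))/3 = (-1618921/2053489 + 2298162/985235)/3 = (-1618921*1/2053489 + 2298162*(1/985235))/3 = (-1618921/2053489 + 135186/57955)/3 = (⅓)*(183778397399/119009954995) = 183778397399/357029864985 ≈ 0.51474)
y - 1*(-2120775) = 183778397399/357029864985 - 1*(-2120775) = 183778397399/357029864985 + 2120775 = 757180195691960774/357029864985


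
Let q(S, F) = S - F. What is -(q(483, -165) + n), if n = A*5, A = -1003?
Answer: 4367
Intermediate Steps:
n = -5015 (n = -1003*5 = -5015)
-(q(483, -165) + n) = -((483 - 1*(-165)) - 5015) = -((483 + 165) - 5015) = -(648 - 5015) = -1*(-4367) = 4367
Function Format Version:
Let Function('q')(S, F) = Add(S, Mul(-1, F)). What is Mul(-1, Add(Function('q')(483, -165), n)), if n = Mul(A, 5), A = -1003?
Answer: 4367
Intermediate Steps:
n = -5015 (n = Mul(-1003, 5) = -5015)
Mul(-1, Add(Function('q')(483, -165), n)) = Mul(-1, Add(Add(483, Mul(-1, -165)), -5015)) = Mul(-1, Add(Add(483, 165), -5015)) = Mul(-1, Add(648, -5015)) = Mul(-1, -4367) = 4367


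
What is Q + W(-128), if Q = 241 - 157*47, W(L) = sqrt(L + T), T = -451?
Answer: -7138 + I*sqrt(579) ≈ -7138.0 + 24.062*I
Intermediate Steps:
W(L) = sqrt(-451 + L) (W(L) = sqrt(L - 451) = sqrt(-451 + L))
Q = -7138 (Q = 241 - 7379 = -7138)
Q + W(-128) = -7138 + sqrt(-451 - 128) = -7138 + sqrt(-579) = -7138 + I*sqrt(579)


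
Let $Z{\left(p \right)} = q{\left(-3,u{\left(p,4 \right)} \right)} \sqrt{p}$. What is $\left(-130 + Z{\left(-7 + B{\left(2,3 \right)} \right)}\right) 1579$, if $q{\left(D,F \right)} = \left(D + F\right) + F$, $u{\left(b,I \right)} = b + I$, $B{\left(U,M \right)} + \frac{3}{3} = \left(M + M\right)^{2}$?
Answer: $-205270 + 192638 \sqrt{7} \approx 3.044 \cdot 10^{5}$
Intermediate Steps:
$B{\left(U,M \right)} = -1 + 4 M^{2}$ ($B{\left(U,M \right)} = -1 + \left(M + M\right)^{2} = -1 + \left(2 M\right)^{2} = -1 + 4 M^{2}$)
$u{\left(b,I \right)} = I + b$
$q{\left(D,F \right)} = D + 2 F$
$Z{\left(p \right)} = \sqrt{p} \left(5 + 2 p\right)$ ($Z{\left(p \right)} = \left(-3 + 2 \left(4 + p\right)\right) \sqrt{p} = \left(-3 + \left(8 + 2 p\right)\right) \sqrt{p} = \left(5 + 2 p\right) \sqrt{p} = \sqrt{p} \left(5 + 2 p\right)$)
$\left(-130 + Z{\left(-7 + B{\left(2,3 \right)} \right)}\right) 1579 = \left(-130 + \sqrt{-7 - \left(1 - 4 \cdot 3^{2}\right)} \left(5 + 2 \left(-7 - \left(1 - 4 \cdot 3^{2}\right)\right)\right)\right) 1579 = \left(-130 + \sqrt{-7 + \left(-1 + 4 \cdot 9\right)} \left(5 + 2 \left(-7 + \left(-1 + 4 \cdot 9\right)\right)\right)\right) 1579 = \left(-130 + \sqrt{-7 + \left(-1 + 36\right)} \left(5 + 2 \left(-7 + \left(-1 + 36\right)\right)\right)\right) 1579 = \left(-130 + \sqrt{-7 + 35} \left(5 + 2 \left(-7 + 35\right)\right)\right) 1579 = \left(-130 + \sqrt{28} \left(5 + 2 \cdot 28\right)\right) 1579 = \left(-130 + 2 \sqrt{7} \left(5 + 56\right)\right) 1579 = \left(-130 + 2 \sqrt{7} \cdot 61\right) 1579 = \left(-130 + 122 \sqrt{7}\right) 1579 = -205270 + 192638 \sqrt{7}$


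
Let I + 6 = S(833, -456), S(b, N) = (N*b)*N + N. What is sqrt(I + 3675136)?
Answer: sqrt(176885362) ≈ 13300.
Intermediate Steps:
S(b, N) = N + b*N**2 (S(b, N) = b*N**2 + N = N + b*N**2)
I = 173210226 (I = -6 - 456*(1 - 456*833) = -6 - 456*(1 - 379848) = -6 - 456*(-379847) = -6 + 173210232 = 173210226)
sqrt(I + 3675136) = sqrt(173210226 + 3675136) = sqrt(176885362)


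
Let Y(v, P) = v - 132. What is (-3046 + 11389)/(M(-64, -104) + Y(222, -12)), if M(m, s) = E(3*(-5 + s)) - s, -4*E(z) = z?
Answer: 33372/1103 ≈ 30.256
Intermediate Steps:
E(z) = -z/4
M(m, s) = 15/4 - 7*s/4 (M(m, s) = -3*(-5 + s)/4 - s = -(-15 + 3*s)/4 - s = (15/4 - 3*s/4) - s = 15/4 - 7*s/4)
Y(v, P) = -132 + v
(-3046 + 11389)/(M(-64, -104) + Y(222, -12)) = (-3046 + 11389)/((15/4 - 7/4*(-104)) + (-132 + 222)) = 8343/((15/4 + 182) + 90) = 8343/(743/4 + 90) = 8343/(1103/4) = 8343*(4/1103) = 33372/1103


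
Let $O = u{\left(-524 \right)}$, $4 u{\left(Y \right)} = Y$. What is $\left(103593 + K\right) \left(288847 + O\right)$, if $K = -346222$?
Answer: $-70050874364$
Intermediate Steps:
$u{\left(Y \right)} = \frac{Y}{4}$
$O = -131$ ($O = \frac{1}{4} \left(-524\right) = -131$)
$\left(103593 + K\right) \left(288847 + O\right) = \left(103593 - 346222\right) \left(288847 - 131\right) = \left(-242629\right) 288716 = -70050874364$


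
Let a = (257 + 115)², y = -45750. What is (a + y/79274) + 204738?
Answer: 13600303839/39637 ≈ 3.4312e+5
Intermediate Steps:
a = 138384 (a = 372² = 138384)
(a + y/79274) + 204738 = (138384 - 45750/79274) + 204738 = (138384 - 45750*1/79274) + 204738 = (138384 - 22875/39637) + 204738 = 5485103733/39637 + 204738 = 13600303839/39637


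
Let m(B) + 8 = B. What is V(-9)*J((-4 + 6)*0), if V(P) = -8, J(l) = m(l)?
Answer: 64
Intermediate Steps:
m(B) = -8 + B
J(l) = -8 + l
V(-9)*J((-4 + 6)*0) = -8*(-8 + (-4 + 6)*0) = -8*(-8 + 2*0) = -8*(-8 + 0) = -8*(-8) = 64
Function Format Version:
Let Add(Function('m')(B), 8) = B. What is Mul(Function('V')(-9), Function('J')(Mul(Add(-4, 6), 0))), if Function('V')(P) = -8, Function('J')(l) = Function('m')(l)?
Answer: 64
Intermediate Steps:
Function('m')(B) = Add(-8, B)
Function('J')(l) = Add(-8, l)
Mul(Function('V')(-9), Function('J')(Mul(Add(-4, 6), 0))) = Mul(-8, Add(-8, Mul(Add(-4, 6), 0))) = Mul(-8, Add(-8, Mul(2, 0))) = Mul(-8, Add(-8, 0)) = Mul(-8, -8) = 64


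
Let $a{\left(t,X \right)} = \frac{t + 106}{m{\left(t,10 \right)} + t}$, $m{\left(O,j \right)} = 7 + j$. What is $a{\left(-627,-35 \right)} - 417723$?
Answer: $- \frac{254810509}{610} \approx -4.1772 \cdot 10^{5}$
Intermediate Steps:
$a{\left(t,X \right)} = \frac{106 + t}{17 + t}$ ($a{\left(t,X \right)} = \frac{t + 106}{\left(7 + 10\right) + t} = \frac{106 + t}{17 + t}$)
$a{\left(-627,-35 \right)} - 417723 = \frac{106 - 627}{17 - 627} - 417723 = \frac{1}{-610} \left(-521\right) - 417723 = \left(- \frac{1}{610}\right) \left(-521\right) - 417723 = \frac{521}{610} - 417723 = - \frac{254810509}{610}$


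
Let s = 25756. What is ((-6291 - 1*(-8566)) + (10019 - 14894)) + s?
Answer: 23156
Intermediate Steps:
((-6291 - 1*(-8566)) + (10019 - 14894)) + s = ((-6291 - 1*(-8566)) + (10019 - 14894)) + 25756 = ((-6291 + 8566) - 4875) + 25756 = (2275 - 4875) + 25756 = -2600 + 25756 = 23156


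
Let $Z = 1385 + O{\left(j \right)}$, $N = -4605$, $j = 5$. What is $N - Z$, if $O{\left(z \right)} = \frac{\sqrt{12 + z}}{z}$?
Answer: $-5990 - \frac{\sqrt{17}}{5} \approx -5990.8$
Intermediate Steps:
$O{\left(z \right)} = \frac{\sqrt{12 + z}}{z}$
$Z = 1385 + \frac{\sqrt{17}}{5}$ ($Z = 1385 + \frac{\sqrt{12 + 5}}{5} = 1385 + \frac{\sqrt{17}}{5} \approx 1385.8$)
$N - Z = -4605 - \left(1385 + \frac{\sqrt{17}}{5}\right) = -5990 - \frac{\sqrt{17}}{5}$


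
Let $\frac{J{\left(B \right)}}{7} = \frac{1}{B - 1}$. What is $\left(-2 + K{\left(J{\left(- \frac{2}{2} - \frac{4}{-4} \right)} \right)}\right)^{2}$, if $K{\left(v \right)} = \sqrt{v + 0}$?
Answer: $\left(2 - i \sqrt{7}\right)^{2} \approx -3.0 - 10.583 i$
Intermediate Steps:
$J{\left(B \right)} = \frac{7}{-1 + B}$ ($J{\left(B \right)} = \frac{7}{B - 1} = \frac{7}{-1 + B}$)
$K{\left(v \right)} = \sqrt{v}$
$\left(-2 + K{\left(J{\left(- \frac{2}{2} - \frac{4}{-4} \right)} \right)}\right)^{2} = \left(-2 + \sqrt{\frac{7}{-1 - \left(1 - 1\right)}}\right)^{2} = \left(-2 + \sqrt{\frac{7}{-1 - 0}}\right)^{2} = \left(-2 + \sqrt{\frac{7}{-1 + \left(-1 + 1\right)}}\right)^{2} = \left(-2 + \sqrt{\frac{7}{-1 + 0}}\right)^{2} = \left(-2 + \sqrt{\frac{7}{-1}}\right)^{2} = \left(-2 + \sqrt{7 \left(-1\right)}\right)^{2} = \left(-2 + \sqrt{-7}\right)^{2} = \left(-2 + i \sqrt{7}\right)^{2}$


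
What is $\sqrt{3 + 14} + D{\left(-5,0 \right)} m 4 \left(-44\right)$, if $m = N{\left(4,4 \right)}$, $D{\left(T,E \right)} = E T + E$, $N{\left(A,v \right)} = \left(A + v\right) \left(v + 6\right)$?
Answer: $\sqrt{17} \approx 4.1231$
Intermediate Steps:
$N{\left(A,v \right)} = \left(6 + v\right) \left(A + v\right)$ ($N{\left(A,v \right)} = \left(A + v\right) \left(6 + v\right) = \left(6 + v\right) \left(A + v\right)$)
$D{\left(T,E \right)} = E + E T$
$m = 80$ ($m = 4^{2} + 6 \cdot 4 + 6 \cdot 4 + 4 \cdot 4 = 16 + 24 + 24 + 16 = 80$)
$\sqrt{3 + 14} + D{\left(-5,0 \right)} m 4 \left(-44\right) = \sqrt{3 + 14} + 0 \left(1 - 5\right) 80 \cdot 4 \left(-44\right) = \sqrt{17} + 0 \left(-4\right) 80 \cdot 4 \left(-44\right) = \sqrt{17} + 0 \cdot 80 \cdot 4 \left(-44\right) = \sqrt{17} + 0 \cdot 4 \left(-44\right) = \sqrt{17} + 0 \left(-44\right) = \sqrt{17} + 0 = \sqrt{17}$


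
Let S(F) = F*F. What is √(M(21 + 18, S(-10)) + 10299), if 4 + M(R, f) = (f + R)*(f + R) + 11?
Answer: √29627 ≈ 172.13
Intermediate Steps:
S(F) = F²
M(R, f) = 7 + (R + f)² (M(R, f) = -4 + ((f + R)*(f + R) + 11) = -4 + ((R + f)*(R + f) + 11) = -4 + ((R + f)² + 11) = -4 + (11 + (R + f)²) = 7 + (R + f)²)
√(M(21 + 18, S(-10)) + 10299) = √((7 + ((21 + 18) + (-10)²)²) + 10299) = √((7 + (39 + 100)²) + 10299) = √((7 + 139²) + 10299) = √((7 + 19321) + 10299) = √(19328 + 10299) = √29627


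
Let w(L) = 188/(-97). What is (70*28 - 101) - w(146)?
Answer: 180511/97 ≈ 1860.9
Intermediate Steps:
w(L) = -188/97 (w(L) = 188*(-1/97) = -188/97)
(70*28 - 101) - w(146) = (70*28 - 101) - 1*(-188/97) = (1960 - 101) + 188/97 = 1859 + 188/97 = 180511/97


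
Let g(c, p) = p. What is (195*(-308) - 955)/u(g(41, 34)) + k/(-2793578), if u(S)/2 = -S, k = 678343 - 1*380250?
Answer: 85214945673/94981652 ≈ 897.17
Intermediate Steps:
k = 298093 (k = 678343 - 380250 = 298093)
u(S) = -2*S (u(S) = 2*(-S) = -2*S)
(195*(-308) - 955)/u(g(41, 34)) + k/(-2793578) = (195*(-308) - 955)/((-2*34)) + 298093/(-2793578) = (-60060 - 955)/(-68) + 298093*(-1/2793578) = -61015*(-1/68) - 298093/2793578 = 61015/68 - 298093/2793578 = 85214945673/94981652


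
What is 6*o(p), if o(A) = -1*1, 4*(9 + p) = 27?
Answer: -6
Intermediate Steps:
p = -9/4 (p = -9 + (1/4)*27 = -9 + 27/4 = -9/4 ≈ -2.2500)
o(A) = -1
6*o(p) = 6*(-1) = -6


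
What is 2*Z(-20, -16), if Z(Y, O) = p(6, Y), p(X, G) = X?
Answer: 12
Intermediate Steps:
Z(Y, O) = 6
2*Z(-20, -16) = 2*6 = 12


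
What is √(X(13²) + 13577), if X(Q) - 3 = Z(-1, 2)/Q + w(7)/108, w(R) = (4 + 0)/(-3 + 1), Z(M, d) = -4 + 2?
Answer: √743584818/234 ≈ 116.53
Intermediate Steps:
Z(M, d) = -2
w(R) = -2 (w(R) = 4/(-2) = 4*(-½) = -2)
X(Q) = 161/54 - 2/Q (X(Q) = 3 + (-2/Q - 2/108) = 3 + (-2/Q - 2*1/108) = 3 + (-2/Q - 1/54) = 3 + (-1/54 - 2/Q) = 161/54 - 2/Q)
√(X(13²) + 13577) = √((161/54 - 2/(13²)) + 13577) = √((161/54 - 2/169) + 13577) = √(27101/9126 + 13577) = √(123930803/9126) = √743584818/234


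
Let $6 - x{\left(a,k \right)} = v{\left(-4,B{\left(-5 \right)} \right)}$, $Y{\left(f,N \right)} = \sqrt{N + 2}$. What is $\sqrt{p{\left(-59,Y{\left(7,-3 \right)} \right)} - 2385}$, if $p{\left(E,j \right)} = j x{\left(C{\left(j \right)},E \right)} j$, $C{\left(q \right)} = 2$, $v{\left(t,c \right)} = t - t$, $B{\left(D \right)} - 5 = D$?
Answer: $i \sqrt{2391} \approx 48.898 i$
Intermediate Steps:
$B{\left(D \right)} = 5 + D$
$v{\left(t,c \right)} = 0$
$Y{\left(f,N \right)} = \sqrt{2 + N}$
$x{\left(a,k \right)} = 6$ ($x{\left(a,k \right)} = 6 - 0 = 6 + 0 = 6$)
$p{\left(E,j \right)} = 6 j^{2}$ ($p{\left(E,j \right)} = j 6 j = 6 j j = 6 j^{2}$)
$\sqrt{p{\left(-59,Y{\left(7,-3 \right)} \right)} - 2385} = \sqrt{6 \left(\sqrt{2 - 3}\right)^{2} - 2385} = \sqrt{6 \left(\sqrt{-1}\right)^{2} - 2385} = \sqrt{6 i^{2} - 2385} = \sqrt{6 \left(-1\right) - 2385} = \sqrt{-6 - 2385} = \sqrt{-2391} = i \sqrt{2391}$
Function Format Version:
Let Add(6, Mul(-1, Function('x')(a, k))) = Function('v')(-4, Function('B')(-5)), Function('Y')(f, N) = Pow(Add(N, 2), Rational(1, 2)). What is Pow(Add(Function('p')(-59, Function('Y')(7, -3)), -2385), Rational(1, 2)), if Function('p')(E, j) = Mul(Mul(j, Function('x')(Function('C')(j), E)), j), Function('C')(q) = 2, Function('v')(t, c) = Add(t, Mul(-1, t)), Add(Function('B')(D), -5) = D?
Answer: Mul(I, Pow(2391, Rational(1, 2))) ≈ Mul(48.898, I)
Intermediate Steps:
Function('B')(D) = Add(5, D)
Function('v')(t, c) = 0
Function('Y')(f, N) = Pow(Add(2, N), Rational(1, 2))
Function('x')(a, k) = 6 (Function('x')(a, k) = Add(6, Mul(-1, 0)) = Add(6, 0) = 6)
Function('p')(E, j) = Mul(6, Pow(j, 2)) (Function('p')(E, j) = Mul(Mul(j, 6), j) = Mul(Mul(6, j), j) = Mul(6, Pow(j, 2)))
Pow(Add(Function('p')(-59, Function('Y')(7, -3)), -2385), Rational(1, 2)) = Pow(Add(Mul(6, Pow(Pow(Add(2, -3), Rational(1, 2)), 2)), -2385), Rational(1, 2)) = Pow(Add(Mul(6, Pow(Pow(-1, Rational(1, 2)), 2)), -2385), Rational(1, 2)) = Pow(Add(Mul(6, Pow(I, 2)), -2385), Rational(1, 2)) = Pow(Add(Mul(6, -1), -2385), Rational(1, 2)) = Pow(Add(-6, -2385), Rational(1, 2)) = Pow(-2391, Rational(1, 2)) = Mul(I, Pow(2391, Rational(1, 2)))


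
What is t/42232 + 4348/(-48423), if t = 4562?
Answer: 18640495/1022500068 ≈ 0.018230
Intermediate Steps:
t/42232 + 4348/(-48423) = 4562/42232 + 4348/(-48423) = 4562*(1/42232) + 4348*(-1/48423) = 2281/21116 - 4348/48423 = 18640495/1022500068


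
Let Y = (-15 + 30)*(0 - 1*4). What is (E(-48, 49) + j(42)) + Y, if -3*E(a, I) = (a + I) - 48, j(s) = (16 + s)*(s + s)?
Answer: 14483/3 ≈ 4827.7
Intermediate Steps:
j(s) = 2*s*(16 + s) (j(s) = (16 + s)*(2*s) = 2*s*(16 + s))
E(a, I) = 16 - I/3 - a/3 (E(a, I) = -((a + I) - 48)/3 = -((I + a) - 48)/3 = -(-48 + I + a)/3 = 16 - I/3 - a/3)
Y = -60 (Y = 15*(0 - 4) = 15*(-4) = -60)
(E(-48, 49) + j(42)) + Y = ((16 - 1/3*49 - 1/3*(-48)) + 2*42*(16 + 42)) - 60 = ((16 - 49/3 + 16) + 2*42*58) - 60 = (47/3 + 4872) - 60 = 14663/3 - 60 = 14483/3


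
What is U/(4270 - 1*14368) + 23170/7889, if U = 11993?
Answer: 19908269/11380446 ≈ 1.7493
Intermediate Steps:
U/(4270 - 1*14368) + 23170/7889 = 11993/(4270 - 1*14368) + 23170/7889 = 11993/(4270 - 14368) + 23170*(1/7889) = 11993/(-10098) + 3310/1127 = 11993*(-1/10098) + 3310/1127 = -11993/10098 + 3310/1127 = 19908269/11380446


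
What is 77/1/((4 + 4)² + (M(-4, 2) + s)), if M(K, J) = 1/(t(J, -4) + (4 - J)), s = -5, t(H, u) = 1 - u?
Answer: 4554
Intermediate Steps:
M(K, J) = 1/(9 - J) (M(K, J) = 1/((1 - 1*(-4)) + (4 - J)) = 1/((1 + 4) + (4 - J)) = 1/(5 + (4 - J)) = 1/(9 - J))
77/1/((4 + 4)² + (M(-4, 2) + s)) = 77/1/((4 + 4)² + (-1/(-9 + 2) - 5)) = 77/1/(8² + (-1/(-7) - 5)) = 77/1/(64 + (-1*(-⅐) - 5)) = 77/1/(64 + (⅐ - 5)) = 77/1/(64 - 34/7) = 77/1/(414/7) = 77/(7/414) = (414/7)*77 = 4554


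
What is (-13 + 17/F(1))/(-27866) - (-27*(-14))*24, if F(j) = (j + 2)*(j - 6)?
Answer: -1896002534/208995 ≈ -9072.0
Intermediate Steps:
F(j) = (-6 + j)*(2 + j) (F(j) = (2 + j)*(-6 + j) = (-6 + j)*(2 + j))
(-13 + 17/F(1))/(-27866) - (-27*(-14))*24 = (-13 + 17/(-12 + 1² - 4*1))/(-27866) - (-27*(-14))*24 = (-13 + 17/(-12 + 1 - 4))*(-1/27866) - 378*24 = (-13 + 17/(-15))*(-1/27866) - 1*9072 = (-13 - 1/15*17)*(-1/27866) - 9072 = (-13 - 17/15)*(-1/27866) - 9072 = -212/15*(-1/27866) - 9072 = 106/208995 - 9072 = -1896002534/208995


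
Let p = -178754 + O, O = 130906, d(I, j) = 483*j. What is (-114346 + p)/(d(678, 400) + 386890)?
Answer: -81097/290045 ≈ -0.27960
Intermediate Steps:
p = -47848 (p = -178754 + 130906 = -47848)
(-114346 + p)/(d(678, 400) + 386890) = (-114346 - 47848)/(483*400 + 386890) = -162194/(193200 + 386890) = -162194/580090 = -162194*1/580090 = -81097/290045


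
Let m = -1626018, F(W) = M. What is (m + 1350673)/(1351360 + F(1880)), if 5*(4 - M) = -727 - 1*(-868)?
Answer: -1376725/6756679 ≈ -0.20376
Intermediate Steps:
M = -121/5 (M = 4 - (-727 - 1*(-868))/5 = 4 - (-727 + 868)/5 = 4 - ⅕*141 = 4 - 141/5 = -121/5 ≈ -24.200)
F(W) = -121/5
(m + 1350673)/(1351360 + F(1880)) = (-1626018 + 1350673)/(1351360 - 121/5) = -275345/6756679/5 = -275345*5/6756679 = -1376725/6756679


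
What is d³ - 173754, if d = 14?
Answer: -171010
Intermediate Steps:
d³ - 173754 = 14³ - 173754 = 2744 - 173754 = -171010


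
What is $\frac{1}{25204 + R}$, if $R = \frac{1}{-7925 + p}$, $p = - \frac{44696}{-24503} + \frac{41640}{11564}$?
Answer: $\frac{561008228659}{14139651324283263} \approx 3.9676 \cdot 10^{-5}$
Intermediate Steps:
$p = \frac{384292366}{70838173}$ ($p = \left(-44696\right) \left(- \frac{1}{24503}\right) + 41640 \cdot \frac{1}{11564} = \frac{44696}{24503} + \frac{10410}{2891} = \frac{384292366}{70838173} \approx 5.4249$)
$R = - \frac{70838173}{561008228659}$ ($R = \frac{1}{-7925 + \frac{384292366}{70838173}} = \frac{1}{- \frac{561008228659}{70838173}} = - \frac{70838173}{561008228659} \approx -0.00012627$)
$\frac{1}{25204 + R} = \frac{1}{25204 - \frac{70838173}{561008228659}} = \frac{1}{\frac{14139651324283263}{561008228659}} = \frac{561008228659}{14139651324283263}$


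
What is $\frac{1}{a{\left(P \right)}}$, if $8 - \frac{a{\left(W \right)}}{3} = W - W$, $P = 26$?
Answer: $\frac{1}{24} \approx 0.041667$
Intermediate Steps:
$a{\left(W \right)} = 24$ ($a{\left(W \right)} = 24 - 3 \left(W - W\right) = 24 - 0 = 24 + 0 = 24$)
$\frac{1}{a{\left(P \right)}} = \frac{1}{24}$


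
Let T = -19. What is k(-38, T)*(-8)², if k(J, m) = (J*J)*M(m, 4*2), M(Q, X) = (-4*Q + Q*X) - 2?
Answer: -7208448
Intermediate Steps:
M(Q, X) = -2 - 4*Q + Q*X
k(J, m) = J²*(-2 + 4*m) (k(J, m) = (J*J)*(-2 - 4*m + m*(4*2)) = J²*(-2 - 4*m + m*8) = J²*(-2 - 4*m + 8*m) = J²*(-2 + 4*m))
k(-38, T)*(-8)² = ((-38)²*(-2 + 4*(-19)))*(-8)² = (1444*(-2 - 76))*64 = (1444*(-78))*64 = -112632*64 = -7208448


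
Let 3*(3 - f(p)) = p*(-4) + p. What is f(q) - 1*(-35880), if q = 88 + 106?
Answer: 36077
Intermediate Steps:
q = 194
f(p) = 3 + p (f(p) = 3 - (p*(-4) + p)/3 = 3 - (-4*p + p)/3 = 3 - (-1)*p = 3 + p)
f(q) - 1*(-35880) = (3 + 194) - 1*(-35880) = 197 + 35880 = 36077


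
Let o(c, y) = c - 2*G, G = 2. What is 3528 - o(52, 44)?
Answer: 3480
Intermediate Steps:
o(c, y) = -4 + c (o(c, y) = c - 2*2 = c - 4 = -4 + c)
3528 - o(52, 44) = 3528 - (-4 + 52) = 3528 - 1*48 = 3528 - 48 = 3480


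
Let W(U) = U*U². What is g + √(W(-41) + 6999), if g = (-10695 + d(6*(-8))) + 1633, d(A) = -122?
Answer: -9184 + I*√61922 ≈ -9184.0 + 248.84*I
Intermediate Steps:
g = -9184 (g = (-10695 - 122) + 1633 = -10817 + 1633 = -9184)
W(U) = U³
g + √(W(-41) + 6999) = -9184 + √((-41)³ + 6999) = -9184 + √(-68921 + 6999) = -9184 + √(-61922) = -9184 + I*√61922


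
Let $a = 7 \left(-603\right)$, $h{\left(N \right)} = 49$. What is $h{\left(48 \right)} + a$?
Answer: $-4172$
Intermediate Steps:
$a = -4221$
$h{\left(48 \right)} + a = 49 - 4221 = -4172$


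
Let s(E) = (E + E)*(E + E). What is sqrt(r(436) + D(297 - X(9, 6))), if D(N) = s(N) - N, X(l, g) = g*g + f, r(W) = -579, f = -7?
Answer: sqrt(286449) ≈ 535.21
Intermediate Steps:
s(E) = 4*E**2 (s(E) = (2*E)*(2*E) = 4*E**2)
X(l, g) = -7 + g**2 (X(l, g) = g*g - 7 = g**2 - 7 = -7 + g**2)
D(N) = -N + 4*N**2 (D(N) = 4*N**2 - N = -N + 4*N**2)
sqrt(r(436) + D(297 - X(9, 6))) = sqrt(-579 + (297 - (-7 + 6**2))*(-1 + 4*(297 - (-7 + 6**2)))) = sqrt(-579 + (297 - (-7 + 36))*(-1 + 4*(297 - (-7 + 36)))) = sqrt(-579 + (297 - 1*29)*(-1 + 4*(297 - 1*29))) = sqrt(-579 + (297 - 29)*(-1 + 4*(297 - 29))) = sqrt(-579 + 268*(-1 + 4*268)) = sqrt(-579 + 268*(-1 + 1072)) = sqrt(-579 + 268*1071) = sqrt(-579 + 287028) = sqrt(286449)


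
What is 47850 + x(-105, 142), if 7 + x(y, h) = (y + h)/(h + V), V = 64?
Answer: 9855695/206 ≈ 47843.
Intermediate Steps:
x(y, h) = -7 + (h + y)/(64 + h) (x(y, h) = -7 + (y + h)/(h + 64) = -7 + (h + y)/(64 + h))
47850 + x(-105, 142) = 47850 + (-448 - 105 - 6*142)/(64 + 142) = 47850 + (-448 - 105 - 852)/206 = 47850 + (1/206)*(-1405) = 47850 - 1405/206 = 9855695/206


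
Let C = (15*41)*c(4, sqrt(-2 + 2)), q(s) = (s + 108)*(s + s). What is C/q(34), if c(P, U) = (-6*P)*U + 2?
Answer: 615/4828 ≈ 0.12738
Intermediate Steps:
q(s) = 2*s*(108 + s) (q(s) = (108 + s)*(2*s) = 2*s*(108 + s))
c(P, U) = 2 - 6*P*U (c(P, U) = -6*P*U + 2 = 2 - 6*P*U)
C = 1230 (C = (15*41)*(2 - 6*4*sqrt(-2 + 2)) = 615*(2 - 6*4*sqrt(0)) = 615*(2 - 6*4*0) = 615*(2 + 0) = 615*2 = 1230)
C/q(34) = 1230/((2*34*(108 + 34))) = 1230/((2*34*142)) = 1230/9656 = 1230*(1/9656) = 615/4828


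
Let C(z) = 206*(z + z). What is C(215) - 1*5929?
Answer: 82651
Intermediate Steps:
C(z) = 412*z (C(z) = 206*(2*z) = 412*z)
C(215) - 1*5929 = 412*215 - 1*5929 = 88580 - 5929 = 82651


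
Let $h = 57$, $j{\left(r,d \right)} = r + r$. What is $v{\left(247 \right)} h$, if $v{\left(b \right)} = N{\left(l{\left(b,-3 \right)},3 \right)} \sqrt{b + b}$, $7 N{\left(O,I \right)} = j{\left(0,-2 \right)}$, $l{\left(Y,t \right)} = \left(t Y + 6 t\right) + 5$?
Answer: $0$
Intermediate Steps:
$l{\left(Y,t \right)} = 5 + 6 t + Y t$ ($l{\left(Y,t \right)} = \left(Y t + 6 t\right) + 5 = \left(6 t + Y t\right) + 5 = 5 + 6 t + Y t$)
$j{\left(r,d \right)} = 2 r$
$N{\left(O,I \right)} = 0$ ($N{\left(O,I \right)} = \frac{2 \cdot 0}{7} = \frac{1}{7} \cdot 0 = 0$)
$v{\left(b \right)} = 0$ ($v{\left(b \right)} = 0 \sqrt{b + b} = 0 \sqrt{2 b} = 0 \sqrt{2} \sqrt{b} = 0$)
$v{\left(247 \right)} h = 0 \cdot 57 = 0$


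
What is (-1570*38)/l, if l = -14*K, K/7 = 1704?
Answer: 14915/41748 ≈ 0.35726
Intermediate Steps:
K = 11928 (K = 7*1704 = 11928)
l = -166992 (l = -14*11928 = -166992)
(-1570*38)/l = -1570*38/(-166992) = -59660*(-1/166992) = 14915/41748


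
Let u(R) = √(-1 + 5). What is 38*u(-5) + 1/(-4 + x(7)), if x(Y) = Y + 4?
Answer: 533/7 ≈ 76.143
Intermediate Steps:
x(Y) = 4 + Y
u(R) = 2 (u(R) = √4 = 2)
38*u(-5) + 1/(-4 + x(7)) = 38*2 + 1/(-4 + (4 + 7)) = 76 + 1/(-4 + 11) = 76 + 1/7 = 76 + ⅐ = 533/7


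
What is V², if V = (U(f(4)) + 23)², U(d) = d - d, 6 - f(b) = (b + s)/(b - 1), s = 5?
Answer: 279841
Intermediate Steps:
f(b) = 6 - (5 + b)/(-1 + b) (f(b) = 6 - (b + 5)/(b - 1) = 6 - (5 + b)/(-1 + b))
U(d) = 0
V = 529 (V = (0 + 23)² = 23² = 529)
V² = 529² = 279841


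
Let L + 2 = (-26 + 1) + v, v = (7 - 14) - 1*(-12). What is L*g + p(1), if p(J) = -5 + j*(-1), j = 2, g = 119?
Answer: -2625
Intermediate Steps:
v = 5 (v = -7 + 12 = 5)
L = -22 (L = -2 + ((-26 + 1) + 5) = -2 + (-25 + 5) = -2 - 20 = -22)
p(J) = -7 (p(J) = -5 + 2*(-1) = -5 - 2 = -7)
L*g + p(1) = -22*119 - 7 = -2618 - 7 = -2625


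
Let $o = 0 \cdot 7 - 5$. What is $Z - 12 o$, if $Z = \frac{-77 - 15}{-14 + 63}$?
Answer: $\frac{2848}{49} \approx 58.122$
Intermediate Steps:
$o = -5$ ($o = 0 - 5 = -5$)
$Z = - \frac{92}{49} \approx -1.8776$
$Z - 12 o = - \frac{92}{49} - -60 = - \frac{92}{49} + 60 = \frac{2848}{49}$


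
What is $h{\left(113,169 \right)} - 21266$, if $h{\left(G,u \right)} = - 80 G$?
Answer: $-30306$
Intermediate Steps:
$h{\left(113,169 \right)} - 21266 = \left(-80\right) 113 - 21266 = -9040 - 21266 = -30306$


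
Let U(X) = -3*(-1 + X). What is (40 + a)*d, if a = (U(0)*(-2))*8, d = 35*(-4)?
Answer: 1120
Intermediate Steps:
U(X) = 3 - 3*X
d = -140
a = -48 (a = ((3 - 3*0)*(-2))*8 = ((3 + 0)*(-2))*8 = (3*(-2))*8 = -6*8 = -48)
(40 + a)*d = (40 - 48)*(-140) = -8*(-140) = 1120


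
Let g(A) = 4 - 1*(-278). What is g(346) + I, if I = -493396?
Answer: -493114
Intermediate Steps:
g(A) = 282 (g(A) = 4 + 278 = 282)
g(346) + I = 282 - 493396 = -493114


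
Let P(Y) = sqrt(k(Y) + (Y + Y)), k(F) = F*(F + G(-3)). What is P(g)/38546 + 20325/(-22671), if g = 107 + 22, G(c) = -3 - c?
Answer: -6775/7557 + sqrt(16899)/38546 ≈ -0.89315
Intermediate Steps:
k(F) = F**2 (k(F) = F*(F + (-3 - 1*(-3))) = F*(F + (-3 + 3)) = F*(F + 0) = F*F = F**2)
g = 129
P(Y) = sqrt(Y**2 + 2*Y) (P(Y) = sqrt(Y**2 + (Y + Y)) = sqrt(Y**2 + 2*Y))
P(g)/38546 + 20325/(-22671) = sqrt(129*(2 + 129))/38546 + 20325/(-22671) = sqrt(129*131)*(1/38546) + 20325*(-1/22671) = sqrt(16899)*(1/38546) - 6775/7557 = sqrt(16899)/38546 - 6775/7557 = -6775/7557 + sqrt(16899)/38546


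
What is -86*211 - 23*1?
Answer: -18169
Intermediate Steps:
-86*211 - 23*1 = -18146 - 23 = -18169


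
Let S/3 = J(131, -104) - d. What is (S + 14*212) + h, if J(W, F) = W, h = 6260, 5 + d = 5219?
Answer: -6021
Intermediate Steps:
d = 5214 (d = -5 + 5219 = 5214)
S = -15249 (S = 3*(131 - 1*5214) = 3*(131 - 5214) = 3*(-5083) = -15249)
(S + 14*212) + h = (-15249 + 14*212) + 6260 = (-15249 + 2968) + 6260 = -12281 + 6260 = -6021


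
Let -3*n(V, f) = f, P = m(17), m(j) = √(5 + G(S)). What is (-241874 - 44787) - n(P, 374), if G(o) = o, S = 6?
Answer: -859609/3 ≈ -2.8654e+5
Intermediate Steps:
m(j) = √11 (m(j) = √(5 + 6) = √11)
P = √11 ≈ 3.3166
n(V, f) = -f/3
(-241874 - 44787) - n(P, 374) = (-241874 - 44787) - (-1)*374/3 = -286661 - 1*(-374/3) = -286661 + 374/3 = -859609/3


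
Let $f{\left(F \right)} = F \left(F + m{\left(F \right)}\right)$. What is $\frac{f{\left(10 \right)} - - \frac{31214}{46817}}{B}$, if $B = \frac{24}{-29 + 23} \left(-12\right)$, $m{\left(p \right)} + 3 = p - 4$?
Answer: $\frac{382339}{140451} \approx 2.7222$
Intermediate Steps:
$m{\left(p \right)} = -7 + p$ ($m{\left(p \right)} = -3 + \left(p - 4\right) = -3 + \left(-4 + p\right) = -7 + p$)
$f{\left(F \right)} = F \left(-7 + 2 F\right)$ ($f{\left(F \right)} = F \left(F + \left(-7 + F\right)\right) = F \left(-7 + 2 F\right)$)
$B = 48$ ($B = \frac{24}{-6} \left(-12\right) = 24 \left(- \frac{1}{6}\right) \left(-12\right) = \left(-4\right) \left(-12\right) = 48$)
$\frac{f{\left(10 \right)} - - \frac{31214}{46817}}{B} = \frac{10 \left(-7 + 2 \cdot 10\right) - - \frac{31214}{46817}}{48} = \left(10 \left(-7 + 20\right) - \left(-31214\right) \frac{1}{46817}\right) \frac{1}{48} = \left(10 \cdot 13 - - \frac{31214}{46817}\right) \frac{1}{48} = \left(130 + \frac{31214}{46817}\right) \frac{1}{48} = \frac{6117424}{46817} \cdot \frac{1}{48} = \frac{382339}{140451}$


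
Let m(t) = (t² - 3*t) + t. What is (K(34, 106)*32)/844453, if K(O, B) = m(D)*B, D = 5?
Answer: 50880/844453 ≈ 0.060252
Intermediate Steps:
m(t) = t² - 2*t
K(O, B) = 15*B (K(O, B) = (5*(-2 + 5))*B = (5*3)*B = 15*B)
(K(34, 106)*32)/844453 = ((15*106)*32)/844453 = (1590*32)*(1/844453) = 50880*(1/844453) = 50880/844453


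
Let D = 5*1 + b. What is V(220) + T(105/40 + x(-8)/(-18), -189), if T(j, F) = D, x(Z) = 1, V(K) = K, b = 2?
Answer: 227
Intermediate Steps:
D = 7 (D = 5*1 + 2 = 5 + 2 = 7)
T(j, F) = 7
V(220) + T(105/40 + x(-8)/(-18), -189) = 220 + 7 = 227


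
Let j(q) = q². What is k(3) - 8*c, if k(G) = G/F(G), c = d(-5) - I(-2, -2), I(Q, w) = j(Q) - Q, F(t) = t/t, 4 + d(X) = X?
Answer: 123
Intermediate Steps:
d(X) = -4 + X
F(t) = 1
I(Q, w) = Q² - Q
c = -15 (c = (-4 - 5) - (-2)*(-1 - 2) = -9 - (-2)*(-3) = -9 - 1*6 = -9 - 6 = -15)
k(G) = G (k(G) = G/1 = G*1 = G)
k(3) - 8*c = 3 - 8*(-15) = 3 + 120 = 123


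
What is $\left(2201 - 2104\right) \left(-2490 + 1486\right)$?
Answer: $-97388$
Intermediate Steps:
$\left(2201 - 2104\right) \left(-2490 + 1486\right) = 97 \left(-1004\right) = -97388$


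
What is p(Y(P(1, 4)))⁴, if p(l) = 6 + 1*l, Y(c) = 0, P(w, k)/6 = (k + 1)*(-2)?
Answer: 1296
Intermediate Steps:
P(w, k) = -12 - 12*k (P(w, k) = 6*((k + 1)*(-2)) = 6*((1 + k)*(-2)) = 6*(-2 - 2*k) = -12 - 12*k)
p(l) = 6 + l
p(Y(P(1, 4)))⁴ = (6 + 0)⁴ = 6⁴ = 1296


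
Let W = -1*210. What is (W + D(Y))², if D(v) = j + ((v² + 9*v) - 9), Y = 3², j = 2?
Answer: 3025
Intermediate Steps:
Y = 9
W = -210
D(v) = -7 + v² + 9*v (D(v) = 2 + ((v² + 9*v) - 9) = 2 + (-9 + v² + 9*v) = -7 + v² + 9*v)
(W + D(Y))² = (-210 + (-7 + 9² + 9*9))² = (-210 + (-7 + 81 + 81))² = (-210 + 155)² = (-55)² = 3025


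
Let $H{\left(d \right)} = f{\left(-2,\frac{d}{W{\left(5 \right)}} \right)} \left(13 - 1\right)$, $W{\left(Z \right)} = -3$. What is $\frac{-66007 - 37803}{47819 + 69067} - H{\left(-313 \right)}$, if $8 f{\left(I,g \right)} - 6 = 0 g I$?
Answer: $- \frac{82556}{8349} \approx -9.8881$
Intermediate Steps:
$f{\left(I,g \right)} = \frac{3}{4}$ ($f{\left(I,g \right)} = \frac{3}{4} + \frac{0 g I}{8} = \frac{3}{4} + \frac{0 I}{8} = \frac{3}{4} + \frac{1}{8} \cdot 0 = \frac{3}{4} + 0 = \frac{3}{4}$)
$H{\left(d \right)} = 9$ ($H{\left(d \right)} = \frac{3 \left(13 - 1\right)}{4} = \frac{3}{4} \cdot 12 = 9$)
$\frac{-66007 - 37803}{47819 + 69067} - H{\left(-313 \right)} = \frac{-66007 - 37803}{47819 + 69067} - 9 = - \frac{103810}{116886} - 9 = \left(-103810\right) \frac{1}{116886} - 9 = - \frac{7415}{8349} - 9 = - \frac{82556}{8349}$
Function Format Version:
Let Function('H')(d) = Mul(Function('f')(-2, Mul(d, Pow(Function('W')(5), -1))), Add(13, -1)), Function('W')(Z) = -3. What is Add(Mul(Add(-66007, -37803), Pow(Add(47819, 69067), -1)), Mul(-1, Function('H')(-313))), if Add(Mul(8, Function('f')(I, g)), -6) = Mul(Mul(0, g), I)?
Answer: Rational(-82556, 8349) ≈ -9.8881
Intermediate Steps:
Function('f')(I, g) = Rational(3, 4) (Function('f')(I, g) = Add(Rational(3, 4), Mul(Rational(1, 8), Mul(Mul(0, g), I))) = Add(Rational(3, 4), Mul(Rational(1, 8), Mul(0, I))) = Add(Rational(3, 4), Mul(Rational(1, 8), 0)) = Add(Rational(3, 4), 0) = Rational(3, 4))
Function('H')(d) = 9 (Function('H')(d) = Mul(Rational(3, 4), Add(13, -1)) = Mul(Rational(3, 4), 12) = 9)
Add(Mul(Add(-66007, -37803), Pow(Add(47819, 69067), -1)), Mul(-1, Function('H')(-313))) = Add(Mul(Add(-66007, -37803), Pow(Add(47819, 69067), -1)), Mul(-1, 9)) = Add(Mul(-103810, Pow(116886, -1)), -9) = Add(Mul(-103810, Rational(1, 116886)), -9) = Add(Rational(-7415, 8349), -9) = Rational(-82556, 8349)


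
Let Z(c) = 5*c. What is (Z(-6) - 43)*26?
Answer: -1898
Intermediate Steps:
(Z(-6) - 43)*26 = (5*(-6) - 43)*26 = (-30 - 43)*26 = -73*26 = -1898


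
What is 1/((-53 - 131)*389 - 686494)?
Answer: -1/758070 ≈ -1.3191e-6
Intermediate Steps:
1/((-53 - 131)*389 - 686494) = 1/(-184*389 - 686494) = 1/(-71576 - 686494) = 1/(-758070) = -1/758070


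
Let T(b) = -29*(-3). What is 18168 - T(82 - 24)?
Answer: 18081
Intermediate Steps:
T(b) = 87
18168 - T(82 - 24) = 18168 - 1*87 = 18168 - 87 = 18081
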